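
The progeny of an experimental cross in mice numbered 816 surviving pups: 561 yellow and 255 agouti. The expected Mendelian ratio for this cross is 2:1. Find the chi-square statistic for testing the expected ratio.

The 2:1 ratio has 3 parts, so with N = 816 the expected counts are:
  yellow: 816 × 2/3 = 544
  agouti: 816 × 1/3 = 272
χ² = Σ (O − E)² / E
  yellow: (561 − 544)² / 544 = 0.5312
  agouti: (255 − 272)² / 272 = 1.0625
χ² = 0.5312 + 1.0625 = 1.5937 ≈ 1.594

1.594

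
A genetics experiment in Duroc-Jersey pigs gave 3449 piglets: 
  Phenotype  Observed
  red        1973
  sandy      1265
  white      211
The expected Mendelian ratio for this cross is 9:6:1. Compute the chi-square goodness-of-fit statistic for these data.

1.278

Expected counts for N = 3449 under a 9:6:1 ratio (total parts = 16):
  red: 3449 × 9/16 = 1940.0625
  sandy: 3449 × 6/16 = 1293.375
  white: 3449 × 1/16 = 215.5625
χ² = Σ (O − E)² / E
  red: (1973 − 1940.0625)² / 1940.0625 = 0.5592
  sandy: (1265 − 1293.375)² / 1293.375 = 0.6225
  white: (211 − 215.5625)² / 215.5625 = 0.0966
χ² = 0.5592 + 0.6225 + 0.0966 = 1.2783 ≈ 1.278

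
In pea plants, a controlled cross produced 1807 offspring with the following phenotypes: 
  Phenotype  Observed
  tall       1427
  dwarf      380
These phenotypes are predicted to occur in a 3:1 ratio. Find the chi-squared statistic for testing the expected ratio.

15.194

Under the 3:1 hypothesis (Σ ratio = 4, N = 1807):
  tall: 1807 × 3/4 = 1355.25
  dwarf: 1807 × 1/4 = 451.75
χ² = Σ (O − E)² / E
  tall: (1427 − 1355.25)² / 1355.25 = 3.7986
  dwarf: (380 − 451.75)² / 451.75 = 11.3958
χ² = 3.7986 + 11.3958 = 15.1944 ≈ 15.194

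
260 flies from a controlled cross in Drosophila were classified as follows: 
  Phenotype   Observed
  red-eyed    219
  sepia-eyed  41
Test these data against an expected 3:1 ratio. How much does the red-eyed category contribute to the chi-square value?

The 3:1 ratio has 4 parts, so with N = 260 the expected counts are:
  red-eyed: 260 × 3/4 = 195
  sepia-eyed: 260 × 1/4 = 65
Contribution of red-eyed: (219 − 195)² / 195 = 2.9538

2.954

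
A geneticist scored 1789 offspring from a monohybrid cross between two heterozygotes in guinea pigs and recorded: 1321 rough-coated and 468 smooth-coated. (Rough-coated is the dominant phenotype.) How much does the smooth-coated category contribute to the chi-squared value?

0.963

For a monohybrid cross between heterozygotes with complete dominance, the expected phenotypic ratio is 3:1.
Total ratio parts = 4. Expected numbers out of 1789:
  rough-coated: 1789 × 3/4 = 1341.75
  smooth-coated: 1789 × 1/4 = 447.25
Contribution of smooth-coated: (468 − 447.25)² / 447.25 = 0.9627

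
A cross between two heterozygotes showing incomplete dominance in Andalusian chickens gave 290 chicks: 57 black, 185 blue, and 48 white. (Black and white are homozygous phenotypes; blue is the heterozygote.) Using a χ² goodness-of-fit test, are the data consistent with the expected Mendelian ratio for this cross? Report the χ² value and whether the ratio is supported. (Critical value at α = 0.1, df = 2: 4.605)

With incomplete dominance, a heterozygote × heterozygote cross gives a 1:2:1 phenotypic ratio.
Total ratio parts = 4. Expected numbers out of 290:
  black: 290 × 1/4 = 72.5
  blue: 290 × 2/4 = 145
  white: 290 × 1/4 = 72.5
χ² = Σ (O − E)² / E
  black: (57 − 72.5)² / 72.5 = 3.3138
  blue: (185 − 145)² / 145 = 11.0345
  white: (48 − 72.5)² / 72.5 = 8.2793
χ² = 3.3138 + 11.0345 + 8.2793 = 22.6276 ≈ 22.628
Degrees of freedom = 3 − 1 = 2; critical value at α = 0.1 is 4.605.
Since 22.628 > 4.605, we reject the null hypothesis — the data do not fit the 1:2:1 ratio.

22.628; not consistent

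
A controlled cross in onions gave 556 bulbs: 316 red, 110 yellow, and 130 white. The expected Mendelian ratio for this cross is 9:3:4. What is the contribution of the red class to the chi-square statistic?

0.034

The 9:3:4 ratio has 16 parts, so with N = 556 the expected counts are:
  red: 556 × 9/16 = 312.75
  yellow: 556 × 3/16 = 104.25
  white: 556 × 4/16 = 139
Contribution of red: (316 − 312.75)² / 312.75 = 0.0338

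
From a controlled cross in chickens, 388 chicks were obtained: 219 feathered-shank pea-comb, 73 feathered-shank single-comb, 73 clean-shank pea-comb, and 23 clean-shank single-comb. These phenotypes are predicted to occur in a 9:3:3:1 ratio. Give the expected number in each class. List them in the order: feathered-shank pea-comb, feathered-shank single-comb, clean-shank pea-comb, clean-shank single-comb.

The 9:3:3:1 ratio has 16 parts, so with N = 388 the expected counts are:
  feathered-shank pea-comb: 388 × 9/16 = 218.25
  feathered-shank single-comb: 388 × 3/16 = 72.75
  clean-shank pea-comb: 388 × 3/16 = 72.75
  clean-shank single-comb: 388 × 1/16 = 24.25

218.25, 72.75, 72.75, 24.25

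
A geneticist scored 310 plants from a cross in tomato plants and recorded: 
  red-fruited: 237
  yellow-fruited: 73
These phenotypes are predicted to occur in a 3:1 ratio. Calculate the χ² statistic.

0.348

The 3:1 ratio has 4 parts, so with N = 310 the expected counts are:
  red-fruited: 310 × 3/4 = 232.5
  yellow-fruited: 310 × 1/4 = 77.5
χ² = Σ (O − E)² / E
  red-fruited: (237 − 232.5)² / 232.5 = 0.0871
  yellow-fruited: (73 − 77.5)² / 77.5 = 0.2613
χ² = 0.0871 + 0.2613 = 0.3484 ≈ 0.348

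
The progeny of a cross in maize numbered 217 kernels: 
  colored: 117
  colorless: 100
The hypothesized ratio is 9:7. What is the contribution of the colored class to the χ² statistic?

0.210

Expected counts for N = 217 under a 9:7 ratio (total parts = 16):
  colored: 217 × 9/16 = 122.0625
  colorless: 217 × 7/16 = 94.9375
Contribution of colored: (117 − 122.0625)² / 122.0625 = 0.2100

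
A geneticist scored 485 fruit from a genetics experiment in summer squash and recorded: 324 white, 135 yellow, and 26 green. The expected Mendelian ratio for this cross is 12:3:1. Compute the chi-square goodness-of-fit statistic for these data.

26.307

The 12:3:1 ratio has 16 parts, so with N = 485 the expected counts are:
  white: 485 × 12/16 = 363.75
  yellow: 485 × 3/16 = 90.9375
  green: 485 × 1/16 = 30.3125
χ² = Σ (O − E)² / E
  white: (324 − 363.75)² / 363.75 = 4.3438
  yellow: (135 − 90.9375)² / 90.9375 = 21.3499
  green: (26 − 30.3125)² / 30.3125 = 0.6135
χ² = 4.3438 + 21.3499 + 0.6135 = 26.3072 ≈ 26.307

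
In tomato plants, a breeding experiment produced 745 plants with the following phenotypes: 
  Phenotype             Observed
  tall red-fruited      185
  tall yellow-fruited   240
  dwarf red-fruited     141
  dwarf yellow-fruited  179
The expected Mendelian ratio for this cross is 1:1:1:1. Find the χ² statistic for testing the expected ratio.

Expected counts for N = 745 under a 1:1:1:1 ratio (total parts = 4):
  tall red-fruited: 745 × 1/4 = 186.25
  tall yellow-fruited: 745 × 1/4 = 186.25
  dwarf red-fruited: 745 × 1/4 = 186.25
  dwarf yellow-fruited: 745 × 1/4 = 186.25
χ² = Σ (O − E)² / E
  tall red-fruited: (185 − 186.25)² / 186.25 = 0.0084
  tall yellow-fruited: (240 − 186.25)² / 186.25 = 15.5117
  dwarf red-fruited: (141 − 186.25)² / 186.25 = 10.9936
  dwarf yellow-fruited: (179 − 186.25)² / 186.25 = 0.2822
χ² = 0.0084 + 15.5117 + 10.9936 + 0.2822 = 26.7959 ≈ 26.796

26.796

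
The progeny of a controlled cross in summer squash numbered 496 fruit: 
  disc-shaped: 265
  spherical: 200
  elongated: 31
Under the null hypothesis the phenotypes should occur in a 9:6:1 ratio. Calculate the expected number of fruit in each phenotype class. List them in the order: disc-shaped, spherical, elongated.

279, 186, 31

Total ratio parts = 16. Expected numbers out of 496:
  disc-shaped: 496 × 9/16 = 279
  spherical: 496 × 6/16 = 186
  elongated: 496 × 1/16 = 31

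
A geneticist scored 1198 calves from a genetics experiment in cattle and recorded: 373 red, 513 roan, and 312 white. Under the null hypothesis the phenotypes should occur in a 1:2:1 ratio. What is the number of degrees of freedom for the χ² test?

A goodness-of-fit test with 3 phenotype classes has df = 3 − 1 = 2.

2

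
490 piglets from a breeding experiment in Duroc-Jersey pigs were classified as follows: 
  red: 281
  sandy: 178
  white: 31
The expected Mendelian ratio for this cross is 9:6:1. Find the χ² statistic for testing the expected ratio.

Under the 9:6:1 hypothesis (Σ ratio = 16, N = 490):
  red: 490 × 9/16 = 275.625
  sandy: 490 × 6/16 = 183.75
  white: 490 × 1/16 = 30.625
χ² = Σ (O − E)² / E
  red: (281 − 275.625)² / 275.625 = 0.1048
  sandy: (178 − 183.75)² / 183.75 = 0.1799
  white: (31 − 30.625)² / 30.625 = 0.0046
χ² = 0.1048 + 0.1799 + 0.0046 = 0.2893 ≈ 0.289

0.289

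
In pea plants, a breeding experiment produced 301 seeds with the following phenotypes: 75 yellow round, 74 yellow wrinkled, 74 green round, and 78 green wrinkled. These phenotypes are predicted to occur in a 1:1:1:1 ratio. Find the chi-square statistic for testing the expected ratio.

Expected counts for N = 301 under a 1:1:1:1 ratio (total parts = 4):
  yellow round: 301 × 1/4 = 75.25
  yellow wrinkled: 301 × 1/4 = 75.25
  green round: 301 × 1/4 = 75.25
  green wrinkled: 301 × 1/4 = 75.25
χ² = Σ (O − E)² / E
  yellow round: (75 − 75.25)² / 75.25 = 0.0008
  yellow wrinkled: (74 − 75.25)² / 75.25 = 0.0208
  green round: (74 − 75.25)² / 75.25 = 0.0208
  green wrinkled: (78 − 75.25)² / 75.25 = 0.1005
χ² = 0.0008 + 0.0208 + 0.0208 + 0.1005 = 0.1429 ≈ 0.143

0.143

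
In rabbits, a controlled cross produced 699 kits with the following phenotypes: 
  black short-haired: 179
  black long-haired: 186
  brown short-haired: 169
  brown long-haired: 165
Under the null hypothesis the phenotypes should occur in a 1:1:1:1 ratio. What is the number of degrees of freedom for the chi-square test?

3

A goodness-of-fit test with 4 phenotype classes has df = 4 − 1 = 3.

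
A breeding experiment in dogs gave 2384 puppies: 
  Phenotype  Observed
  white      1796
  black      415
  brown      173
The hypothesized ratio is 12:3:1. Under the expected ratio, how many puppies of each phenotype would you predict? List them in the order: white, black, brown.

Total ratio parts = 16. Expected numbers out of 2384:
  white: 2384 × 12/16 = 1788
  black: 2384 × 3/16 = 447
  brown: 2384 × 1/16 = 149

1788, 447, 149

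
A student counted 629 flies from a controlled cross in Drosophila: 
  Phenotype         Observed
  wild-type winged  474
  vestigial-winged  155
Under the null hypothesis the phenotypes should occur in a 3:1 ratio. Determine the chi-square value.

0.043

The 3:1 ratio has 4 parts, so with N = 629 the expected counts are:
  wild-type winged: 629 × 3/4 = 471.75
  vestigial-winged: 629 × 1/4 = 157.25
χ² = Σ (O − E)² / E
  wild-type winged: (474 − 471.75)² / 471.75 = 0.0107
  vestigial-winged: (155 − 157.25)² / 157.25 = 0.0322
χ² = 0.0107 + 0.0322 = 0.0429 ≈ 0.043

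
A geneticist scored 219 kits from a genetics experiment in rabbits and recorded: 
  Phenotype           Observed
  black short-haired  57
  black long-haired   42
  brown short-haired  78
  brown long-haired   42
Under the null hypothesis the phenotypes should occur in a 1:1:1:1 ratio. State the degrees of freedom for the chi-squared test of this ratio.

A goodness-of-fit test with 4 phenotype classes has df = 4 − 1 = 3.

3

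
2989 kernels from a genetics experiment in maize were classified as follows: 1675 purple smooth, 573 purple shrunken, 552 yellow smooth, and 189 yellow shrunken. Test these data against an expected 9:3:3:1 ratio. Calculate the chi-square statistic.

0.458

Total ratio parts = 16. Expected numbers out of 2989:
  purple smooth: 2989 × 9/16 = 1681.3125
  purple shrunken: 2989 × 3/16 = 560.4375
  yellow smooth: 2989 × 3/16 = 560.4375
  yellow shrunken: 2989 × 1/16 = 186.8125
χ² = Σ (O − E)² / E
  purple smooth: (1675 − 1681.3125)² / 1681.3125 = 0.0237
  purple shrunken: (573 − 560.4375)² / 560.4375 = 0.2816
  yellow smooth: (552 − 560.4375)² / 560.4375 = 0.1270
  yellow shrunken: (189 − 186.8125)² / 186.8125 = 0.0256
χ² = 0.0237 + 0.2816 + 0.1270 + 0.0256 = 0.4579 ≈ 0.458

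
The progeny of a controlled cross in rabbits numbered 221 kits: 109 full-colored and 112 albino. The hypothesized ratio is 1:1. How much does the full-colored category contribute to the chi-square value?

0.020

The 1:1 ratio has 2 parts, so with N = 221 the expected counts are:
  full-colored: 221 × 1/2 = 110.5
  albino: 221 × 1/2 = 110.5
Contribution of full-colored: (109 − 110.5)² / 110.5 = 0.0204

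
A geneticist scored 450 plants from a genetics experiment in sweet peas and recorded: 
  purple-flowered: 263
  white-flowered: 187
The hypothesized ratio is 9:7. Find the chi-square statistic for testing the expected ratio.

Expected counts for N = 450 under a 9:7 ratio (total parts = 16):
  purple-flowered: 450 × 9/16 = 253.125
  white-flowered: 450 × 7/16 = 196.875
χ² = Σ (O − E)² / E
  purple-flowered: (263 − 253.125)² / 253.125 = 0.3852
  white-flowered: (187 − 196.875)² / 196.875 = 0.4953
χ² = 0.3852 + 0.4953 = 0.8805 ≈ 0.881

0.881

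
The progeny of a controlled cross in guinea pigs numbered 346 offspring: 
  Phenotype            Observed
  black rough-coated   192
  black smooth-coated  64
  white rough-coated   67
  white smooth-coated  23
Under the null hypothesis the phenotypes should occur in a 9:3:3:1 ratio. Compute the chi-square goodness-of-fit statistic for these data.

0.204

Under the 9:3:3:1 hypothesis (Σ ratio = 16, N = 346):
  black rough-coated: 346 × 9/16 = 194.625
  black smooth-coated: 346 × 3/16 = 64.875
  white rough-coated: 346 × 3/16 = 64.875
  white smooth-coated: 346 × 1/16 = 21.625
χ² = Σ (O − E)² / E
  black rough-coated: (192 − 194.625)² / 194.625 = 0.0354
  black smooth-coated: (64 − 64.875)² / 64.875 = 0.0118
  white rough-coated: (67 − 64.875)² / 64.875 = 0.0696
  white smooth-coated: (23 − 21.625)² / 21.625 = 0.0874
χ² = 0.0354 + 0.0118 + 0.0696 + 0.0874 = 0.2042 ≈ 0.204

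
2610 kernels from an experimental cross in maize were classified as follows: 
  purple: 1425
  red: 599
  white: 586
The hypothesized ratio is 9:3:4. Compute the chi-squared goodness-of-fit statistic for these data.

32.601

Under the 9:3:4 hypothesis (Σ ratio = 16, N = 2610):
  purple: 2610 × 9/16 = 1468.125
  red: 2610 × 3/16 = 489.375
  white: 2610 × 4/16 = 652.5
χ² = Σ (O − E)² / E
  purple: (1425 − 1468.125)² / 1468.125 = 1.2668
  red: (599 − 489.375)² / 489.375 = 24.5571
  white: (586 − 652.5)² / 652.5 = 6.7774
χ² = 1.2668 + 24.5571 + 6.7774 = 32.6013 ≈ 32.601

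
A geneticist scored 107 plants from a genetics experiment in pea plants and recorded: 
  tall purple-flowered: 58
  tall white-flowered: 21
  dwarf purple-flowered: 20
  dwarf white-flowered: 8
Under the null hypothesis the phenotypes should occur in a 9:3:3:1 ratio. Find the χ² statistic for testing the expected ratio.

The 9:3:3:1 ratio has 16 parts, so with N = 107 the expected counts are:
  tall purple-flowered: 107 × 9/16 = 60.1875
  tall white-flowered: 107 × 3/16 = 20.0625
  dwarf purple-flowered: 107 × 3/16 = 20.0625
  dwarf white-flowered: 107 × 1/16 = 6.6875
χ² = Σ (O − E)² / E
  tall purple-flowered: (58 − 60.1875)² / 60.1875 = 0.0795
  tall white-flowered: (21 − 20.0625)² / 20.0625 = 0.0438
  dwarf purple-flowered: (20 − 20.0625)² / 20.0625 = 0.0002
  dwarf white-flowered: (8 − 6.6875)² / 6.6875 = 0.2576
χ² = 0.0795 + 0.0438 + 0.0002 + 0.2576 = 0.3811 ≈ 0.381

0.381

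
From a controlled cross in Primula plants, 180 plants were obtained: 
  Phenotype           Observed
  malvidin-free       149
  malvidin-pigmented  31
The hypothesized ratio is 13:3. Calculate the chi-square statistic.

Under the 13:3 hypothesis (Σ ratio = 16, N = 180):
  malvidin-free: 180 × 13/16 = 146.25
  malvidin-pigmented: 180 × 3/16 = 33.75
χ² = Σ (O − E)² / E
  malvidin-free: (149 − 146.25)² / 146.25 = 0.0517
  malvidin-pigmented: (31 − 33.75)² / 33.75 = 0.2241
χ² = 0.0517 + 0.2241 = 0.2758 ≈ 0.276

0.276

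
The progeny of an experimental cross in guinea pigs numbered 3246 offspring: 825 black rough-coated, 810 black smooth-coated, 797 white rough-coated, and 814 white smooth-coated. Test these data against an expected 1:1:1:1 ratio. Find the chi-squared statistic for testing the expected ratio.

Under the 1:1:1:1 hypothesis (Σ ratio = 4, N = 3246):
  black rough-coated: 3246 × 1/4 = 811.5
  black smooth-coated: 3246 × 1/4 = 811.5
  white rough-coated: 3246 × 1/4 = 811.5
  white smooth-coated: 3246 × 1/4 = 811.5
χ² = Σ (O − E)² / E
  black rough-coated: (825 − 811.5)² / 811.5 = 0.2246
  black smooth-coated: (810 − 811.5)² / 811.5 = 0.0028
  white rough-coated: (797 − 811.5)² / 811.5 = 0.2591
  white smooth-coated: (814 − 811.5)² / 811.5 = 0.0077
χ² = 0.2246 + 0.0028 + 0.2591 + 0.0077 = 0.4942 ≈ 0.494

0.494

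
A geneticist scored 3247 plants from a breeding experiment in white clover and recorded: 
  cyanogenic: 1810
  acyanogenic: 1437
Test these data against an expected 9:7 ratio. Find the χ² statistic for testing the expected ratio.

0.338

Total ratio parts = 16. Expected numbers out of 3247:
  cyanogenic: 3247 × 9/16 = 1826.4375
  acyanogenic: 3247 × 7/16 = 1420.5625
χ² = Σ (O − E)² / E
  cyanogenic: (1810 − 1826.4375)² / 1826.4375 = 0.1479
  acyanogenic: (1437 − 1420.5625)² / 1420.5625 = 0.1902
χ² = 0.1479 + 0.1902 = 0.3381 ≈ 0.338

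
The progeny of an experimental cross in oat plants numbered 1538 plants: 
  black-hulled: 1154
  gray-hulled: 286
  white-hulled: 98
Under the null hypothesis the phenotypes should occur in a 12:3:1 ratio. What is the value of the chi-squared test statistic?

0.056

The 12:3:1 ratio has 16 parts, so with N = 1538 the expected counts are:
  black-hulled: 1538 × 12/16 = 1153.5
  gray-hulled: 1538 × 3/16 = 288.375
  white-hulled: 1538 × 1/16 = 96.125
χ² = Σ (O − E)² / E
  black-hulled: (1154 − 1153.5)² / 1153.5 = 0.0002
  gray-hulled: (286 − 288.375)² / 288.375 = 0.0196
  white-hulled: (98 − 96.125)² / 96.125 = 0.0366
χ² = 0.0002 + 0.0196 + 0.0366 = 0.0564 ≈ 0.056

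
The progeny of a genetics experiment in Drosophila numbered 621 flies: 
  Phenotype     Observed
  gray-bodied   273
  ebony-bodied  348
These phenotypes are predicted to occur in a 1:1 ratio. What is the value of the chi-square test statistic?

9.058

Under the 1:1 hypothesis (Σ ratio = 2, N = 621):
  gray-bodied: 621 × 1/2 = 310.5
  ebony-bodied: 621 × 1/2 = 310.5
χ² = Σ (O − E)² / E
  gray-bodied: (273 − 310.5)² / 310.5 = 4.5290
  ebony-bodied: (348 − 310.5)² / 310.5 = 4.5290
χ² = 4.5290 + 4.5290 = 9.058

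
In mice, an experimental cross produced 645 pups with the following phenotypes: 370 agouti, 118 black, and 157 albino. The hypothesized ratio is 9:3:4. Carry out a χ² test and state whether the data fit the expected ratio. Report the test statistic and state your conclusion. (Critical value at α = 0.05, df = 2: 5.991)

Total ratio parts = 16. Expected numbers out of 645:
  agouti: 645 × 9/16 = 362.8125
  black: 645 × 3/16 = 120.9375
  albino: 645 × 4/16 = 161.25
χ² = Σ (O − E)² / E
  agouti: (370 − 362.8125)² / 362.8125 = 0.1424
  black: (118 − 120.9375)² / 120.9375 = 0.0714
  albino: (157 − 161.25)² / 161.25 = 0.1120
χ² = 0.1424 + 0.0714 + 0.1120 = 0.3258 ≈ 0.326
Degrees of freedom = 3 − 1 = 2; critical value at α = 0.05 is 5.991.
Since 0.326 < 5.991, we fail to reject the null hypothesis — the data are consistent with the 9:3:4 ratio.

0.326; consistent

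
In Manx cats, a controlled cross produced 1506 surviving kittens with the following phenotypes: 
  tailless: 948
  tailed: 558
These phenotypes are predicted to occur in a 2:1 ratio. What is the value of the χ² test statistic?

The 2:1 ratio has 3 parts, so with N = 1506 the expected counts are:
  tailless: 1506 × 2/3 = 1004
  tailed: 1506 × 1/3 = 502
χ² = Σ (O − E)² / E
  tailless: (948 − 1004)² / 1004 = 3.1235
  tailed: (558 − 502)² / 502 = 6.2470
χ² = 3.1235 + 6.2470 = 9.3705 ≈ 9.371

9.371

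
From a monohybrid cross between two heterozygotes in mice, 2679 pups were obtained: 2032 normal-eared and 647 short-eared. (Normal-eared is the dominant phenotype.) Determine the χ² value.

For a monohybrid cross between heterozygotes with complete dominance, the expected phenotypic ratio is 3:1.
The 3:1 ratio has 4 parts, so with N = 2679 the expected counts are:
  normal-eared: 2679 × 3/4 = 2009.25
  short-eared: 2679 × 1/4 = 669.75
χ² = Σ (O − E)² / E
  normal-eared: (2032 − 2009.25)² / 2009.25 = 0.2576
  short-eared: (647 − 669.75)² / 669.75 = 0.7728
χ² = 0.2576 + 0.7728 = 1.0304 ≈ 1.030

1.030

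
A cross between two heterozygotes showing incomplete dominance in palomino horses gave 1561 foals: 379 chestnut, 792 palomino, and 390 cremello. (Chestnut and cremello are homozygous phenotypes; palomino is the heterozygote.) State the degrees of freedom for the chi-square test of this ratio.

2

With incomplete dominance, a heterozygote × heterozygote cross gives a 1:2:1 phenotypic ratio.
A goodness-of-fit test with 3 phenotype classes has df = 3 − 1 = 2.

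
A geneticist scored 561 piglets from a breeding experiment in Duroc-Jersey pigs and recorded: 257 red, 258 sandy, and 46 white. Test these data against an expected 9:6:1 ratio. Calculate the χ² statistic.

Under the 9:6:1 hypothesis (Σ ratio = 16, N = 561):
  red: 561 × 9/16 = 315.5625
  sandy: 561 × 6/16 = 210.375
  white: 561 × 1/16 = 35.0625
χ² = Σ (O − E)² / E
  red: (257 − 315.5625)² / 315.5625 = 10.8681
  sandy: (258 − 210.375)² / 210.375 = 10.7814
  white: (46 − 35.0625)² / 35.0625 = 3.4119
χ² = 10.8681 + 10.7814 + 3.4119 = 25.0614 ≈ 25.061

25.061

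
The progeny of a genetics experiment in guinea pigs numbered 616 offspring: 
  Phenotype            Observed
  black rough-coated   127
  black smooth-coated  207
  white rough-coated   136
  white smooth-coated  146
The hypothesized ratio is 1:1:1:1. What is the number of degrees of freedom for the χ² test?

A goodness-of-fit test with 4 phenotype classes has df = 4 − 1 = 3.

3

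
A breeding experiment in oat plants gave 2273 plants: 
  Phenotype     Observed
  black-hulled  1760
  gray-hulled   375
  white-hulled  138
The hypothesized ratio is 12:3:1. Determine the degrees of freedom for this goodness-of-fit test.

2

A goodness-of-fit test with 3 phenotype classes has df = 3 − 1 = 2.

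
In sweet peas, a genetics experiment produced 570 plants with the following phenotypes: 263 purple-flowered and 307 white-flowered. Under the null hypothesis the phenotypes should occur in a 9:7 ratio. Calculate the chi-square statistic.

23.673

Under the 9:7 hypothesis (Σ ratio = 16, N = 570):
  purple-flowered: 570 × 9/16 = 320.625
  white-flowered: 570 × 7/16 = 249.375
χ² = Σ (O − E)² / E
  purple-flowered: (263 − 320.625)² / 320.625 = 10.3568
  white-flowered: (307 − 249.375)² / 249.375 = 13.3159
χ² = 10.3568 + 13.3159 = 23.6727 ≈ 23.673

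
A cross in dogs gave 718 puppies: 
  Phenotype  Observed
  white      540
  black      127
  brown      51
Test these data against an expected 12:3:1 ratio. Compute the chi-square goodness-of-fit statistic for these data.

Total ratio parts = 16. Expected numbers out of 718:
  white: 718 × 12/16 = 538.5
  black: 718 × 3/16 = 134.625
  brown: 718 × 1/16 = 44.875
χ² = Σ (O − E)² / E
  white: (540 − 538.5)² / 538.5 = 0.0042
  black: (127 − 134.625)² / 134.625 = 0.4319
  brown: (51 − 44.875)² / 44.875 = 0.8360
χ² = 0.0042 + 0.4319 + 0.8360 = 1.2721 ≈ 1.272

1.272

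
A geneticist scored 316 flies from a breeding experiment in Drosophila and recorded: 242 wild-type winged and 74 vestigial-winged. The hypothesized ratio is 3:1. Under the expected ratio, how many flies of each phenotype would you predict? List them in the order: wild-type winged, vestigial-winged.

Under the 3:1 hypothesis (Σ ratio = 4, N = 316):
  wild-type winged: 316 × 3/4 = 237
  vestigial-winged: 316 × 1/4 = 79

237, 79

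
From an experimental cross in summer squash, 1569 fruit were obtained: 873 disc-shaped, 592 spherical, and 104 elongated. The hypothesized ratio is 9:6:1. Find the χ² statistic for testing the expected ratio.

Expected counts for N = 1569 under a 9:6:1 ratio (total parts = 16):
  disc-shaped: 1569 × 9/16 = 882.5625
  spherical: 1569 × 6/16 = 588.375
  elongated: 1569 × 1/16 = 98.0625
χ² = Σ (O − E)² / E
  disc-shaped: (873 − 882.5625)² / 882.5625 = 0.1036
  spherical: (592 − 588.375)² / 588.375 = 0.0223
  elongated: (104 − 98.0625)² / 98.0625 = 0.3595
χ² = 0.1036 + 0.0223 + 0.3595 = 0.4854 ≈ 0.485

0.485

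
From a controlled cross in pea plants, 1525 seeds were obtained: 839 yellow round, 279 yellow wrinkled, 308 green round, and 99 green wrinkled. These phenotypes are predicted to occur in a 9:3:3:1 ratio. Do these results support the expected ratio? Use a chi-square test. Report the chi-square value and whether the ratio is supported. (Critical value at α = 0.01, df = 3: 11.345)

Under the 9:3:3:1 hypothesis (Σ ratio = 16, N = 1525):
  yellow round: 1525 × 9/16 = 857.8125
  yellow wrinkled: 1525 × 3/16 = 285.9375
  green round: 1525 × 3/16 = 285.9375
  green wrinkled: 1525 × 1/16 = 95.3125
χ² = Σ (O − E)² / E
  yellow round: (839 − 857.8125)² / 857.8125 = 0.4126
  yellow wrinkled: (279 − 285.9375)² / 285.9375 = 0.1683
  green round: (308 − 285.9375)² / 285.9375 = 1.7023
  green wrinkled: (99 − 95.3125)² / 95.3125 = 0.1427
χ² = 0.4126 + 0.1683 + 1.7023 + 0.1427 = 2.4259 ≈ 2.426
Degrees of freedom = 4 − 1 = 3; critical value at α = 0.01 is 11.345.
Since 2.426 < 11.345, we fail to reject the null hypothesis — the data are consistent with the 9:3:3:1 ratio.

2.426; consistent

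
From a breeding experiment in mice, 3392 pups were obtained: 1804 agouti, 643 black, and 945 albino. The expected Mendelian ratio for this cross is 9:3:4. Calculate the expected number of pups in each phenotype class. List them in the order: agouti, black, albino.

1908, 636, 848

Expected counts for N = 3392 under a 9:3:4 ratio (total parts = 16):
  agouti: 3392 × 9/16 = 1908
  black: 3392 × 3/16 = 636
  albino: 3392 × 4/16 = 848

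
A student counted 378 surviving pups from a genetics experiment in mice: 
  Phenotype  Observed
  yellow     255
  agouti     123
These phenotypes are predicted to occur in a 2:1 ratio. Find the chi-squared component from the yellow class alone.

Total ratio parts = 3. Expected numbers out of 378:
  yellow: 378 × 2/3 = 252
  agouti: 378 × 1/3 = 126
Contribution of yellow: (255 − 252)² / 252 = 0.0357

0.036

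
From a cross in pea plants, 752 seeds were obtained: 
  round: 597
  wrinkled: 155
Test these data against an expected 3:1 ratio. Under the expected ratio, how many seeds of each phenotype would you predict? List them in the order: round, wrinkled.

564, 188

The 3:1 ratio has 4 parts, so with N = 752 the expected counts are:
  round: 752 × 3/4 = 564
  wrinkled: 752 × 1/4 = 188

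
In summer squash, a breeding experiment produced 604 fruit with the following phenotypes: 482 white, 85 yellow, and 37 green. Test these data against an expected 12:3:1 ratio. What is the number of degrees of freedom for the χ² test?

2

A goodness-of-fit test with 3 phenotype classes has df = 3 − 1 = 2.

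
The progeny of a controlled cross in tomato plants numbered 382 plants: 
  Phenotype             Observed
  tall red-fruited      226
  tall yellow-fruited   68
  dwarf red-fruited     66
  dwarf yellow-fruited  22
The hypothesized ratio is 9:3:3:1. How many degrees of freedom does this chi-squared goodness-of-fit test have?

3

A goodness-of-fit test with 4 phenotype classes has df = 4 − 1 = 3.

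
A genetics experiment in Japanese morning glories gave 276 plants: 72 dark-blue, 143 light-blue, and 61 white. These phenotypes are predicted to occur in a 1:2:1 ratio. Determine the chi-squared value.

Total ratio parts = 4. Expected numbers out of 276:
  dark-blue: 276 × 1/4 = 69
  light-blue: 276 × 2/4 = 138
  white: 276 × 1/4 = 69
χ² = Σ (O − E)² / E
  dark-blue: (72 − 69)² / 69 = 0.1304
  light-blue: (143 − 138)² / 138 = 0.1812
  white: (61 − 69)² / 69 = 0.9275
χ² = 0.1304 + 0.1812 + 0.9275 = 1.2391 ≈ 1.239

1.239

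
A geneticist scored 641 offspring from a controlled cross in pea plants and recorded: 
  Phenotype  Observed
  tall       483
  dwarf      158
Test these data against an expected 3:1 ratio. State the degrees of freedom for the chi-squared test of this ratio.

1

A goodness-of-fit test with 2 phenotype classes has df = 2 − 1 = 1.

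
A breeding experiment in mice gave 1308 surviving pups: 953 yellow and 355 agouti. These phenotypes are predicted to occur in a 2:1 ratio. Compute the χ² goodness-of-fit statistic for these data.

22.572

The 2:1 ratio has 3 parts, so with N = 1308 the expected counts are:
  yellow: 1308 × 2/3 = 872
  agouti: 1308 × 1/3 = 436
χ² = Σ (O − E)² / E
  yellow: (953 − 872)² / 872 = 7.5241
  agouti: (355 − 436)² / 436 = 15.0482
χ² = 7.5241 + 15.0482 = 22.5723 ≈ 22.572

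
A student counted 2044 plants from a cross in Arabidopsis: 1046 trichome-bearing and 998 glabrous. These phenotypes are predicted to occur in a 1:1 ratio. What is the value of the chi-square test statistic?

1.127

Expected counts for N = 2044 under a 1:1 ratio (total parts = 2):
  trichome-bearing: 2044 × 1/2 = 1022
  glabrous: 2044 × 1/2 = 1022
χ² = Σ (O − E)² / E
  trichome-bearing: (1046 − 1022)² / 1022 = 0.5636
  glabrous: (998 − 1022)² / 1022 = 0.5636
χ² = 0.5636 + 0.5636 = 1.1272 ≈ 1.127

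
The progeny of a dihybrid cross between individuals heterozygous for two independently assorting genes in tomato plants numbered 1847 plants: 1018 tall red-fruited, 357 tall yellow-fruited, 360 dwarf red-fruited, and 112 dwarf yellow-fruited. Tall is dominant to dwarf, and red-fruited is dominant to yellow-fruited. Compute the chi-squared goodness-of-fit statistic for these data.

A dihybrid F₂ with independent assortment and complete dominance at both loci gives a 9:3:3:1 phenotypic ratio.
The 9:3:3:1 ratio has 16 parts, so with N = 1847 the expected counts are:
  tall red-fruited: 1847 × 9/16 = 1038.9375
  tall yellow-fruited: 1847 × 3/16 = 346.3125
  dwarf red-fruited: 1847 × 3/16 = 346.3125
  dwarf yellow-fruited: 1847 × 1/16 = 115.4375
χ² = Σ (O − E)² / E
  tall red-fruited: (1018 − 1038.9375)² / 1038.9375 = 0.4219
  tall yellow-fruited: (357 − 346.3125)² / 346.3125 = 0.3298
  dwarf red-fruited: (360 − 346.3125)² / 346.3125 = 0.5410
  dwarf yellow-fruited: (112 − 115.4375)² / 115.4375 = 0.1024
χ² = 0.4219 + 0.3298 + 0.5410 + 0.1024 = 1.3951 ≈ 1.395

1.395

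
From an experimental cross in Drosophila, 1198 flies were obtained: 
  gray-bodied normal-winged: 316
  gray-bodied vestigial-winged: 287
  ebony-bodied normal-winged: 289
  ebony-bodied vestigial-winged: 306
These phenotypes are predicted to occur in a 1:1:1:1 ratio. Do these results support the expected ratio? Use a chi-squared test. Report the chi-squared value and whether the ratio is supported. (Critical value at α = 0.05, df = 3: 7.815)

1.940; consistent

Under the 1:1:1:1 hypothesis (Σ ratio = 4, N = 1198):
  gray-bodied normal-winged: 1198 × 1/4 = 299.5
  gray-bodied vestigial-winged: 1198 × 1/4 = 299.5
  ebony-bodied normal-winged: 1198 × 1/4 = 299.5
  ebony-bodied vestigial-winged: 1198 × 1/4 = 299.5
χ² = Σ (O − E)² / E
  gray-bodied normal-winged: (316 − 299.5)² / 299.5 = 0.9090
  gray-bodied vestigial-winged: (287 − 299.5)² / 299.5 = 0.5217
  ebony-bodied normal-winged: (289 − 299.5)² / 299.5 = 0.3681
  ebony-bodied vestigial-winged: (306 − 299.5)² / 299.5 = 0.1411
χ² = 0.9090 + 0.5217 + 0.3681 + 0.1411 = 1.9399 ≈ 1.940
Degrees of freedom = 4 − 1 = 3; critical value at α = 0.05 is 7.815.
Since 1.940 < 7.815, we fail to reject the null hypothesis — the data are consistent with the 1:1:1:1 ratio.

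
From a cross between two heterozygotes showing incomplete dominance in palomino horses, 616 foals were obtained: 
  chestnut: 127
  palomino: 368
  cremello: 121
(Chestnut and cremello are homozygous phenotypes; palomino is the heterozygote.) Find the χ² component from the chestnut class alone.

4.734

With incomplete dominance, a heterozygote × heterozygote cross gives a 1:2:1 phenotypic ratio.
Total ratio parts = 4. Expected numbers out of 616:
  chestnut: 616 × 1/4 = 154
  palomino: 616 × 2/4 = 308
  cremello: 616 × 1/4 = 154
Contribution of chestnut: (127 − 154)² / 154 = 4.7338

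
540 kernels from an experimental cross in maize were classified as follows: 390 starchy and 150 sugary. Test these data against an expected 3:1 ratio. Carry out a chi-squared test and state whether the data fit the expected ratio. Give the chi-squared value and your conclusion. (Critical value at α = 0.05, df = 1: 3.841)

Expected counts for N = 540 under a 3:1 ratio (total parts = 4):
  starchy: 540 × 3/4 = 405
  sugary: 540 × 1/4 = 135
χ² = Σ (O − E)² / E
  starchy: (390 − 405)² / 405 = 0.5556
  sugary: (150 − 135)² / 135 = 1.6667
χ² = 0.5556 + 1.6667 = 2.2223 ≈ 2.222
Degrees of freedom = 2 − 1 = 1; critical value at α = 0.05 is 3.841.
Since 2.222 < 3.841, we fail to reject the null hypothesis — the data are consistent with the 3:1 ratio.

2.222; consistent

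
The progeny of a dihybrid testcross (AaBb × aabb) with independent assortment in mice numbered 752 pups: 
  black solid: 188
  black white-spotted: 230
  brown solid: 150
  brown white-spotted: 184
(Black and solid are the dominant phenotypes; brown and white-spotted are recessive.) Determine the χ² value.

17.149

A dihybrid testcross with independent assortment gives a 1:1:1:1 ratio.
Total ratio parts = 4. Expected numbers out of 752:
  black solid: 752 × 1/4 = 188
  black white-spotted: 752 × 1/4 = 188
  brown solid: 752 × 1/4 = 188
  brown white-spotted: 752 × 1/4 = 188
χ² = Σ (O − E)² / E
  black solid: (188 − 188)² / 188 = 0.0000
  black white-spotted: (230 − 188)² / 188 = 9.3830
  brown solid: (150 − 188)² / 188 = 7.6809
  brown white-spotted: (184 − 188)² / 188 = 0.0851
χ² = 0.0000 + 9.3830 + 7.6809 + 0.0851 = 17.149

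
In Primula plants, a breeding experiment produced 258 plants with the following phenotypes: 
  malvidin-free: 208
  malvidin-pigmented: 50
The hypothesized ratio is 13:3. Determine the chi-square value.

0.067

Expected counts for N = 258 under a 13:3 ratio (total parts = 16):
  malvidin-free: 258 × 13/16 = 209.625
  malvidin-pigmented: 258 × 3/16 = 48.375
χ² = Σ (O − E)² / E
  malvidin-free: (208 − 209.625)² / 209.625 = 0.0126
  malvidin-pigmented: (50 − 48.375)² / 48.375 = 0.0546
χ² = 0.0126 + 0.0546 = 0.0672 ≈ 0.067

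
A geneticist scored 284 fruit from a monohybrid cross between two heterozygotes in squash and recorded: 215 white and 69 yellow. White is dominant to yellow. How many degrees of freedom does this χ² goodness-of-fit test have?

1

For a monohybrid cross between heterozygotes with complete dominance, the expected phenotypic ratio is 3:1.
A goodness-of-fit test with 2 phenotype classes has df = 2 − 1 = 1.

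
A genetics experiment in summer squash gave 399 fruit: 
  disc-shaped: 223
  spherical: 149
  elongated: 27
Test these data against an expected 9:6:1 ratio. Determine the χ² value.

Under the 9:6:1 hypothesis (Σ ratio = 16, N = 399):
  disc-shaped: 399 × 9/16 = 224.4375
  spherical: 399 × 6/16 = 149.625
  elongated: 399 × 1/16 = 24.9375
χ² = Σ (O − E)² / E
  disc-shaped: (223 − 224.4375)² / 224.4375 = 0.0092
  spherical: (149 − 149.625)² / 149.625 = 0.0026
  elongated: (27 − 24.9375)² / 24.9375 = 0.1706
χ² = 0.0092 + 0.0026 + 0.1706 = 0.1824 ≈ 0.182

0.182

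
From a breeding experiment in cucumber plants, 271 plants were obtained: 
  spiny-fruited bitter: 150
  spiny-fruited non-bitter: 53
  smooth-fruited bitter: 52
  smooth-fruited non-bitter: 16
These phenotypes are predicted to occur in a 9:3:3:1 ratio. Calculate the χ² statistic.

The 9:3:3:1 ratio has 16 parts, so with N = 271 the expected counts are:
  spiny-fruited bitter: 271 × 9/16 = 152.4375
  spiny-fruited non-bitter: 271 × 3/16 = 50.8125
  smooth-fruited bitter: 271 × 3/16 = 50.8125
  smooth-fruited non-bitter: 271 × 1/16 = 16.9375
χ² = Σ (O − E)² / E
  spiny-fruited bitter: (150 − 152.4375)² / 152.4375 = 0.0390
  spiny-fruited non-bitter: (53 − 50.8125)² / 50.8125 = 0.0942
  smooth-fruited bitter: (52 − 50.8125)² / 50.8125 = 0.0278
  smooth-fruited non-bitter: (16 − 16.9375)² / 16.9375 = 0.0519
χ² = 0.0390 + 0.0942 + 0.0278 + 0.0519 = 0.2129 ≈ 0.213

0.213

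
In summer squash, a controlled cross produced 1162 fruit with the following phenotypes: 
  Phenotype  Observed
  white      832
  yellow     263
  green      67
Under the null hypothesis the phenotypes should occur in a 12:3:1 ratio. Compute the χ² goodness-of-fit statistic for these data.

Total ratio parts = 16. Expected numbers out of 1162:
  white: 1162 × 12/16 = 871.5
  yellow: 1162 × 3/16 = 217.875
  green: 1162 × 1/16 = 72.625
χ² = Σ (O − E)² / E
  white: (832 − 871.5)² / 871.5 = 1.7903
  yellow: (263 − 217.875)² / 217.875 = 9.3460
  green: (67 − 72.625)² / 72.625 = 0.4357
χ² = 1.7903 + 9.3460 + 0.4357 = 11.572

11.572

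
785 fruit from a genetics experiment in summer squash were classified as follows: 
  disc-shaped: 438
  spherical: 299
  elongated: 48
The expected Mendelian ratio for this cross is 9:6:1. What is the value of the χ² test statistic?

0.124

Total ratio parts = 16. Expected numbers out of 785:
  disc-shaped: 785 × 9/16 = 441.5625
  spherical: 785 × 6/16 = 294.375
  elongated: 785 × 1/16 = 49.0625
χ² = Σ (O − E)² / E
  disc-shaped: (438 − 441.5625)² / 441.5625 = 0.0287
  spherical: (299 − 294.375)² / 294.375 = 0.0727
  elongated: (48 − 49.0625)² / 49.0625 = 0.0230
χ² = 0.0287 + 0.0727 + 0.0230 = 0.1244 ≈ 0.124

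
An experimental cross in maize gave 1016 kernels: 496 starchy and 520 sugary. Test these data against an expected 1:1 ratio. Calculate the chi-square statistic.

0.567

Total ratio parts = 2. Expected numbers out of 1016:
  starchy: 1016 × 1/2 = 508
  sugary: 1016 × 1/2 = 508
χ² = Σ (O − E)² / E
  starchy: (496 − 508)² / 508 = 0.2835
  sugary: (520 − 508)² / 508 = 0.2835
χ² = 0.2835 + 0.2835 = 0.567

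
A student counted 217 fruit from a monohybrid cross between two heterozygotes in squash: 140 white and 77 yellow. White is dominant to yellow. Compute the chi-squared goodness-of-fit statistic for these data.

12.720

For a monohybrid cross between heterozygotes with complete dominance, the expected phenotypic ratio is 3:1.
The 3:1 ratio has 4 parts, so with N = 217 the expected counts are:
  white: 217 × 3/4 = 162.75
  yellow: 217 × 1/4 = 54.25
χ² = Σ (O − E)² / E
  white: (140 − 162.75)² / 162.75 = 3.1801
  yellow: (77 − 54.25)² / 54.25 = 9.5403
χ² = 3.1801 + 9.5403 = 12.7204 ≈ 12.720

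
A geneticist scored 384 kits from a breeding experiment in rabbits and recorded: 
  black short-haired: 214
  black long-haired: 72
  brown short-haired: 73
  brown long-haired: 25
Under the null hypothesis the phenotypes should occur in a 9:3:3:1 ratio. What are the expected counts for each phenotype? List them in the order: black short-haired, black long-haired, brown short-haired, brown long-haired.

216, 72, 72, 24

The 9:3:3:1 ratio has 16 parts, so with N = 384 the expected counts are:
  black short-haired: 384 × 9/16 = 216
  black long-haired: 384 × 3/16 = 72
  brown short-haired: 384 × 3/16 = 72
  brown long-haired: 384 × 1/16 = 24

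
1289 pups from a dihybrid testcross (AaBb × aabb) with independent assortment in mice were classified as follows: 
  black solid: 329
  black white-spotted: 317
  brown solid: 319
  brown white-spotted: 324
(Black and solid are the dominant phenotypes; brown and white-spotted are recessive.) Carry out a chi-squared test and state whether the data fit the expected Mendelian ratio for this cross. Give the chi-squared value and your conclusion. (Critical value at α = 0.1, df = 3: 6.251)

A dihybrid testcross with independent assortment gives a 1:1:1:1 ratio.
The 1:1:1:1 ratio has 4 parts, so with N = 1289 the expected counts are:
  black solid: 1289 × 1/4 = 322.25
  black white-spotted: 1289 × 1/4 = 322.25
  brown solid: 1289 × 1/4 = 322.25
  brown white-spotted: 1289 × 1/4 = 322.25
χ² = Σ (O − E)² / E
  black solid: (329 − 322.25)² / 322.25 = 0.1414
  black white-spotted: (317 − 322.25)² / 322.25 = 0.0855
  brown solid: (319 − 322.25)² / 322.25 = 0.0328
  brown white-spotted: (324 − 322.25)² / 322.25 = 0.0095
χ² = 0.1414 + 0.0855 + 0.0328 + 0.0095 = 0.2692 ≈ 0.269
Degrees of freedom = 4 − 1 = 3; critical value at α = 0.1 is 6.251.
Since 0.269 < 6.251, we fail to reject the null hypothesis — the data are consistent with the 1:1:1:1 ratio.

0.269; consistent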